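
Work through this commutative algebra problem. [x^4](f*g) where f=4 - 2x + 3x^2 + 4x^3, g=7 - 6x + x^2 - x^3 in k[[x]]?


[x^4] = sum a_i*b_j, i+j=4
  -2*-1=2
  3*1=3
  4*-6=-24
Sum=-19


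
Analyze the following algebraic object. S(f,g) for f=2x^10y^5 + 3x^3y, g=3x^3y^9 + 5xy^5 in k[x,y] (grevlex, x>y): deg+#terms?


LT(f)=2x^10y^5, LT(g)=3x^3y^9
lcm(LM)=x^10y^9
S(f,g) (scaled by 6 to clear denominators) = 3y^4*f - 2x^7*g = -10x^8y^5 + 9x^3y^5
2 terms, deg 13.
13+2=15


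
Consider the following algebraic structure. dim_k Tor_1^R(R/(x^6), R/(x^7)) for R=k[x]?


Tor_1(R/I,R/J)=(I cap J)/IJ=(x^7)/(x^13)
dim=13-7=min(6,7)=6


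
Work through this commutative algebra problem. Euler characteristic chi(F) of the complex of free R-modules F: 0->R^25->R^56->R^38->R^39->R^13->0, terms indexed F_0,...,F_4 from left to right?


chi = sum (-1)^i * rank:
(-1)^0*25=25
(-1)^1*56=-56
(-1)^2*38=38
(-1)^3*39=-39
(-1)^4*13=13
chi=-19


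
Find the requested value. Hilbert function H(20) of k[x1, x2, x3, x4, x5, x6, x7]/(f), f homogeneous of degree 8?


C(26,6)-C(18,6)=230230-18564=211666


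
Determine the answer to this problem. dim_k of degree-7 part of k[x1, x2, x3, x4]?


C(d+n-1,n-1)=C(10,3)=120


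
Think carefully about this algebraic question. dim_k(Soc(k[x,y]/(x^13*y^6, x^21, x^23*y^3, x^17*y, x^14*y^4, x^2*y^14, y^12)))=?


Socle = ann(m) = span of standard monomials u with x*u, y*u in I (staircase corners).
Redundant generators: x^2*y^14, x^23*y^3
Minimal generators: x^21, x^17*y, x^14*y^4, x^13*y^6, y^12
Corners: x^12y^11, x^13y^5, x^16y^3, x^20
Socle dim=4


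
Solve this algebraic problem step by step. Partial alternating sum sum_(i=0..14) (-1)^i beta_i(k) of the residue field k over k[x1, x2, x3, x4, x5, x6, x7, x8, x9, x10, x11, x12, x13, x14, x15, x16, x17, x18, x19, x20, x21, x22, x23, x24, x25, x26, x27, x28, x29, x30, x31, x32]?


Koszul resolution: beta_i(k)=C(n,i), n=32
sum_(i=0..p) (-1)^i C(n,i) = (-1)^p C(n-1,p)
(-1)^14*C(31,14) = (-1)^14*265182525 = 265182525


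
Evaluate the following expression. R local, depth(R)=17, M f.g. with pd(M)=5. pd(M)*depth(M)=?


pd+depth=17
depth=17-5=12
pd*depth=5*12=60


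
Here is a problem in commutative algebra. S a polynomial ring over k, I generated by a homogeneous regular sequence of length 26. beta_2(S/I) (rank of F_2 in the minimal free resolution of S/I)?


Regular sequence => Koszul complex is the minimal free resolution.
Syz_1 minimally generated by Koszul relations f_i*e_j - f_j*e_i (i<j): mu(Syz_1) = beta_2 = C(m,2) = m(m-1)/2
m=26
26*25/2 = 325


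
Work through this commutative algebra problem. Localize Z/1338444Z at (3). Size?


3-primary part: 1338444=3^9*68
Size=3^9=19683


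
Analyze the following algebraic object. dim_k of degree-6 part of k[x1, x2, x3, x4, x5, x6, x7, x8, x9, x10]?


C(d+n-1,n-1)=C(15,9)=5005


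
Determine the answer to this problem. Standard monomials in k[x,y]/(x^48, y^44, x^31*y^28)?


k[x,y]/I, I = (x^48, y^44, x^31*y^28)
Rect: 48x44=2112. Corner: (48-31)x(44-28)=272.
dim = 2112-272 = 1840


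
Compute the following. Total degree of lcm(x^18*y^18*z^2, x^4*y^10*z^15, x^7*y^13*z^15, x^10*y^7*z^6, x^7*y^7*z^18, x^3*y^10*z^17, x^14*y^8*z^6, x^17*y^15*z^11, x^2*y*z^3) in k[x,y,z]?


lcm = componentwise max:
x: max(18,4,7,10,7,3,14,17,2)=18
y: max(18,10,13,7,7,10,8,15,1)=18
z: max(2,15,15,6,18,17,6,11,3)=18
Total=18+18+18=54


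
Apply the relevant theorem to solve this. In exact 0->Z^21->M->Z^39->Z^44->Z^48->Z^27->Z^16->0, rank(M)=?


Alt sum=0:
(-1)^0*21 + (-1)^1*? + (-1)^2*39 + (-1)^3*44 + (-1)^4*48 + (-1)^5*27 + (-1)^6*16=0
rank(M)=53


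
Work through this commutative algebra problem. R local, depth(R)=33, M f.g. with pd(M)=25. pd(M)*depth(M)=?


pd+depth=33
depth=33-25=8
pd*depth=25*8=200


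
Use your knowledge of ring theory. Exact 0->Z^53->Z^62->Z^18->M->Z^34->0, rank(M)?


Alt sum=0:
(-1)^0*53 + (-1)^1*62 + (-1)^2*18 + (-1)^3*? + (-1)^4*34=0
rank(M)=43


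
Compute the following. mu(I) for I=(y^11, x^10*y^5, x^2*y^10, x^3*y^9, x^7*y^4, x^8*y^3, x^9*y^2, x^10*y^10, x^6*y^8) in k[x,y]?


Remove redundant (divisible by others).
x^10*y^10 redundant.
x^10*y^5 redundant.
Min: x^9*y^2, x^8*y^3, x^7*y^4, x^6*y^8, x^3*y^9, x^2*y^10, y^11
Count=7


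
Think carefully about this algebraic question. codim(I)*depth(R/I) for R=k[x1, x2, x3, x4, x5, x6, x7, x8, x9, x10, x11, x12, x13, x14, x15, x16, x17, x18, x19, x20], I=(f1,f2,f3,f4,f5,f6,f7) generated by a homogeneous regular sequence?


codim=7, depth=dim(R/I)=20-7=13
Product=7*13=91


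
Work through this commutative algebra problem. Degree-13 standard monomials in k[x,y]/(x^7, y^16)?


k[x,y], I = (x^7, y^16), d = 13
Need i < 7 and d-i < 16.
Range: 0 <= i <= 6.
H(13) = 7


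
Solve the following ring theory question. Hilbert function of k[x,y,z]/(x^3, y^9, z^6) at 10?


Need i<3, j<9, k<6 with i+j+k=10.
For each i, j ranges over max(0,10-i-5)..min(8,10-i):
  i=0: j in [5,8] -> 4
  i=1: j in [4,8] -> 5
  i=2: j in [3,8] -> 6
H(10) = 4+5+6 = 15


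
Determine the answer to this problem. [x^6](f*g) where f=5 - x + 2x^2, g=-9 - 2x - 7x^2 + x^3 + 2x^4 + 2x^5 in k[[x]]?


[x^6] = sum a_i*b_j, i+j=6
  -1*2=-2
  2*2=4
Sum=2


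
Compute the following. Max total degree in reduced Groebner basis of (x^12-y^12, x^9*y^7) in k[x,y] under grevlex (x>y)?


LT(f1)=x^12, LT(f2)=x^9y^7, lcm=x^12y^7
S(f1,f2) = y^7*f1 - x^3*f2 = -y^19
Reduced GB = {f1, f2, y^19}; degrees 12, 16, 19
Max = 19


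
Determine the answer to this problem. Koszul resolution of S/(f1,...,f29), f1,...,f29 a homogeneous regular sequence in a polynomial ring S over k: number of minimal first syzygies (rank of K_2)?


Regular sequence => Koszul complex is the minimal free resolution.
Syz_1 minimally generated by Koszul relations f_i*e_j - f_j*e_i (i<j): mu(Syz_1) = beta_2 = C(m,2) = m(m-1)/2
m=29
29*28/2 = 406


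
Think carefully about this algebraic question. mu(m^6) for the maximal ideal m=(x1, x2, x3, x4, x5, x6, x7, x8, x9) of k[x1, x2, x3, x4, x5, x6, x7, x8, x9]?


Graded Nakayama: mu(m^d) = dim_k (m^d/m^(d+1)) = #degree-6 monomials in 9 vars
C(n+d-1,d)=C(14,6)=3003


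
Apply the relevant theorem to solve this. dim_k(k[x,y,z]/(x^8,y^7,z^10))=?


Basis: x^iy^jz^k, i<8,j<7,k<10
8*7*10=560


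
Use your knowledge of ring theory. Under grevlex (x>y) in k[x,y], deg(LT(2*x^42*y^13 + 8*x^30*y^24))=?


LT: 2*x^42*y^13
deg_x=42, deg_y=13
Total=42+13=55


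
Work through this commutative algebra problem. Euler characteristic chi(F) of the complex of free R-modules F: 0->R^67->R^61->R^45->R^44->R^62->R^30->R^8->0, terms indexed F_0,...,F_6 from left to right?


chi = sum (-1)^i * rank:
(-1)^0*67=67
(-1)^1*61=-61
(-1)^2*45=45
(-1)^3*44=-44
(-1)^4*62=62
(-1)^5*30=-30
(-1)^6*8=8
chi=47


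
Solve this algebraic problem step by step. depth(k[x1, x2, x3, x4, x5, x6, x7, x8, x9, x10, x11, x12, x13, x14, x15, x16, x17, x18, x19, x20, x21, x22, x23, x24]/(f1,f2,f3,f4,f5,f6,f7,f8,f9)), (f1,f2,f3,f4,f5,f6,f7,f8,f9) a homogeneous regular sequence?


depth(R)=24
depth(R/I)=24-9=15


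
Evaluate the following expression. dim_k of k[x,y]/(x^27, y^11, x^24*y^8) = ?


k[x,y]/I, I = (x^27, y^11, x^24*y^8)
Rect: 27x11=297. Corner: (27-24)x(11-8)=9.
dim = 297-9 = 288


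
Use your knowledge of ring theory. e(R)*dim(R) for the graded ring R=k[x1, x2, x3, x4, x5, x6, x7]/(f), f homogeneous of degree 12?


e(R)=deg(f)=12, dim(R)=7-1=6
e*dim=12*6=72


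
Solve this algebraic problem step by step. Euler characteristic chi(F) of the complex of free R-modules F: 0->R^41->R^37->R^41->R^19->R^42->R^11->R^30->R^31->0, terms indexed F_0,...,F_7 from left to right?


chi = sum (-1)^i * rank:
(-1)^0*41=41
(-1)^1*37=-37
(-1)^2*41=41
(-1)^3*19=-19
(-1)^4*42=42
(-1)^5*11=-11
(-1)^6*30=30
(-1)^7*31=-31
chi=56


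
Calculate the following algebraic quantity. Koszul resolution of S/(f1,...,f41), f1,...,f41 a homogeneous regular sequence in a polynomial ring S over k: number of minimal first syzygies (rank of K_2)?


Regular sequence => Koszul complex is the minimal free resolution.
Syz_1 minimally generated by Koszul relations f_i*e_j - f_j*e_i (i<j): mu(Syz_1) = beta_2 = C(m,2) = m(m-1)/2
m=41
41*40/2 = 820


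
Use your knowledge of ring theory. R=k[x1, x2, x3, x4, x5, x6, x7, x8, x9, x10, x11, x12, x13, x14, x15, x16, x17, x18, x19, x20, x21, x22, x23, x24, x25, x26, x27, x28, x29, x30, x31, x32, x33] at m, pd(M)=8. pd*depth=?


pd+depth=33
depth=33-8=25
pd*depth=8*25=200


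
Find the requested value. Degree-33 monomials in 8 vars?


C(d+n-1,n-1)=C(40,7)=18643560


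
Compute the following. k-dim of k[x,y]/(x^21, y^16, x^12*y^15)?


k[x,y]/I, I = (x^21, y^16, x^12*y^15)
Rect: 21x16=336. Corner: (21-12)x(16-15)=9.
dim = 336-9 = 327


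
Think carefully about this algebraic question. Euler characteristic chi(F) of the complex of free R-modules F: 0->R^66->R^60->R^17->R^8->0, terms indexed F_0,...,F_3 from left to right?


chi = sum (-1)^i * rank:
(-1)^0*66=66
(-1)^1*60=-60
(-1)^2*17=17
(-1)^3*8=-8
chi=15


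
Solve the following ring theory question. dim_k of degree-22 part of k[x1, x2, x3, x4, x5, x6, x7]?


C(d+n-1,n-1)=C(28,6)=376740


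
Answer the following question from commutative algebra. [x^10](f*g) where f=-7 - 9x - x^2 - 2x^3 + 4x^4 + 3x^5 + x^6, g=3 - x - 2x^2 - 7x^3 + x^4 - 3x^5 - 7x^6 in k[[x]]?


[x^10] = sum a_i*b_j, i+j=10
  4*-7=-28
  3*-3=-9
  1*1=1
Sum=-36


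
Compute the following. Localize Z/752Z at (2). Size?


2-primary part: 752=2^4*47
Size=2^4=16


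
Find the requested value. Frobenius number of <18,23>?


gcd(18,23)=1 => F=ab-a-b=18*23-18-23=414-41=373


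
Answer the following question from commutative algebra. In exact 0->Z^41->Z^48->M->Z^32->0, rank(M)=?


Alt sum=0:
(-1)^0*41 + (-1)^1*48 + (-1)^2*? + (-1)^3*32=0
rank(M)=39


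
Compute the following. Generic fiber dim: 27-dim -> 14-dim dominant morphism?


dim(fiber)=dim(X)-dim(Y)=27-14=13


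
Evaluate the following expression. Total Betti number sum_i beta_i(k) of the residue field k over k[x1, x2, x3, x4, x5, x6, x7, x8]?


Koszul resolution: beta_i(k)=C(n,i), n=8
sum_i C(8,i) = 2^8 = 256


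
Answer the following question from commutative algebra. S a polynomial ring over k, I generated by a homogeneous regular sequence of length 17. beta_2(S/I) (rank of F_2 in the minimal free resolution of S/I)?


Regular sequence => Koszul complex is the minimal free resolution.
Syz_1 minimally generated by Koszul relations f_i*e_j - f_j*e_i (i<j): mu(Syz_1) = beta_2 = C(m,2) = m(m-1)/2
m=17
17*16/2 = 136


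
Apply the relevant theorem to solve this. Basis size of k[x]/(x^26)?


Basis: 1,x,...,x^25
dim=26


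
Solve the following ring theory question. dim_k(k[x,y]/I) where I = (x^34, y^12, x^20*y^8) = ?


k[x,y]/I, I = (x^34, y^12, x^20*y^8)
Rect: 34x12=408. Corner: (34-20)x(12-8)=56.
dim = 408-56 = 352


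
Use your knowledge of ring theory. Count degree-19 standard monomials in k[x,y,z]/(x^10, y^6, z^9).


Need i<10, j<6, k<9 with i+j+k=19.
For each i, j ranges over max(0,19-i-8)..min(5,19-i):
  i=0: j in [11,5] -> 0
  i=1: j in [10,5] -> 0
  i=2: j in [9,5] -> 0
  i=3: j in [8,5] -> 0
  i=4: j in [7,5] -> 0
  i=5: j in [6,5] -> 0
  i=6: j in [5,5] -> 1
  i=7: j in [4,5] -> 2
  i=8: j in [3,5] -> 3
  i=9: j in [2,5] -> 4
H(19) = 0+0+0+0+0+0+1+2+3+4 = 10


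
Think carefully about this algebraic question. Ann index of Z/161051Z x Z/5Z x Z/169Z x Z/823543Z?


Exponent = lcm of the cyclic orders; pairwise coprime => product.
11^5*5^1*13^2*7^7=161051*5*169*823543=112074398020585


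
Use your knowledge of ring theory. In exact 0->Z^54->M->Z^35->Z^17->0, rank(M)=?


Alt sum=0:
(-1)^0*54 + (-1)^1*? + (-1)^2*35 + (-1)^3*17=0
rank(M)=72


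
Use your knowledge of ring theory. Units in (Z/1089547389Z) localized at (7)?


Local ring = Z/40353607Z.
phi(40353607) = 7^8*(7-1) = 34588806


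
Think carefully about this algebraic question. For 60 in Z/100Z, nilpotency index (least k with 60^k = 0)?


60^k mod 100:
k=1: 60
k=2: 0
First zero at k = 2


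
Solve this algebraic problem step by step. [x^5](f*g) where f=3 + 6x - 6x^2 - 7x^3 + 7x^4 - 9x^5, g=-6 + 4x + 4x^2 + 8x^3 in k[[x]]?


[x^5] = sum a_i*b_j, i+j=5
  -6*8=-48
  -7*4=-28
  7*4=28
  -9*-6=54
Sum=6


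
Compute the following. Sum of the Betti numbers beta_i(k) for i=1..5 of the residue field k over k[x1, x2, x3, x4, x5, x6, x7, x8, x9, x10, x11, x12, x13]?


Koszul resolution: beta_i(k)=C(n,i), n=13
C(13,1)=13, C(13,2)=78, C(13,3)=286, C(13,4)=715, C(13,5)=1287
Sum=2379


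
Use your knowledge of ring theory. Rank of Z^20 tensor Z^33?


rank(M(x)N) = rank(M)*rank(N)
20*33 = 660


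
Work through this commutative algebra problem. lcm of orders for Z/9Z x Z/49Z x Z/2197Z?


Exponent = lcm of the cyclic orders; pairwise coprime => product.
3^2*7^2*13^3=9*49*2197=968877


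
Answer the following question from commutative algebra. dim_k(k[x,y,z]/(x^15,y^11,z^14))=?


Basis: x^iy^jz^k, i<15,j<11,k<14
15*11*14=2310


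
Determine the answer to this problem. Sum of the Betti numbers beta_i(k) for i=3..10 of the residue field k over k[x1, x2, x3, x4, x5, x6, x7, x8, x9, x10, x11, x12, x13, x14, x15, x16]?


Koszul resolution: beta_i(k)=C(n,i), n=16
C(16,3)=560, C(16,4)=1820, C(16,5)=4368, C(16,6)=8008, C(16,7)=11440, C(16,8)=12870, C(16,9)=11440, C(16,10)=8008
Sum=58514


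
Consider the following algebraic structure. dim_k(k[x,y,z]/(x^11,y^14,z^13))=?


Basis: x^iy^jz^k, i<11,j<14,k<13
11*14*13=2002


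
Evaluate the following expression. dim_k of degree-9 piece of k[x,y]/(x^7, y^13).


k[x,y], I = (x^7, y^13), d = 9
Need i < 7 and d-i < 13.
Range: 0 <= i <= 6.
H(9) = 7


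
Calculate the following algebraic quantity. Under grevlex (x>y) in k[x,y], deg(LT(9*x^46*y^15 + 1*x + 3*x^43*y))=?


LT: 9*x^46*y^15
deg_x=46, deg_y=15
Total=46+15=61


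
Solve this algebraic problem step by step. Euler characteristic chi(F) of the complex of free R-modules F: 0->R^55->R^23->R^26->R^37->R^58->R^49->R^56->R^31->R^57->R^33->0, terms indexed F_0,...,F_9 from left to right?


chi = sum (-1)^i * rank:
(-1)^0*55=55
(-1)^1*23=-23
(-1)^2*26=26
(-1)^3*37=-37
(-1)^4*58=58
(-1)^5*49=-49
(-1)^6*56=56
(-1)^7*31=-31
(-1)^8*57=57
(-1)^9*33=-33
chi=79


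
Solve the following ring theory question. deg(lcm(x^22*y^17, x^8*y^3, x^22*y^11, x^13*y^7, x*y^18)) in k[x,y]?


lcm = componentwise max:
x: max(22,8,22,13,1)=22
y: max(17,3,11,7,18)=18
Total=22+18=40


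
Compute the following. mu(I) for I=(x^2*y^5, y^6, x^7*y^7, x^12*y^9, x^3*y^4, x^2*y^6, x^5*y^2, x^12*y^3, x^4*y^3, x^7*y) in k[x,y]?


Remove redundant (divisible by others).
x^12*y^3 redundant.
x^2*y^6 redundant.
x^12*y^9 redundant.
x^7*y^7 redundant.
Min: x^7*y, x^5*y^2, x^4*y^3, x^3*y^4, x^2*y^5, y^6
Count=6


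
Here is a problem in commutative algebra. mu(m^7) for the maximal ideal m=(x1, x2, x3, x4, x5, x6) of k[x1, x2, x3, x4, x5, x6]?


Graded Nakayama: mu(m^d) = dim_k (m^d/m^(d+1)) = #degree-7 monomials in 6 vars
C(n+d-1,d)=C(12,7)=792


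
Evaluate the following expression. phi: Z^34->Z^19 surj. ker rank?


rank(ker) = 34-19 = 15


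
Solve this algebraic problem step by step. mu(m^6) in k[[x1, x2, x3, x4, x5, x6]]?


C(n+d-1,d)=C(11,6)=462


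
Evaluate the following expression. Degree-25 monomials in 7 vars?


C(d+n-1,n-1)=C(31,6)=736281


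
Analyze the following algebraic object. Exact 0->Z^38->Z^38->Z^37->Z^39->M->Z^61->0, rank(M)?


Alt sum=0:
(-1)^0*38 + (-1)^1*38 + (-1)^2*37 + (-1)^3*39 + (-1)^4*? + (-1)^5*61=0
rank(M)=63


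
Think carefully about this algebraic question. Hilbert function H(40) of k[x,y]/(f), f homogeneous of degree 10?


H(t)=d for t>=d-1.
d=10, t=40
H(40)=10


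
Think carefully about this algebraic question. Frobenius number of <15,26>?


gcd(15,26)=1 => F=ab-a-b=15*26-15-26=390-41=349


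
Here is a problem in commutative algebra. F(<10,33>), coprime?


gcd(10,33)=1 => F=ab-a-b=10*33-10-33=330-43=287


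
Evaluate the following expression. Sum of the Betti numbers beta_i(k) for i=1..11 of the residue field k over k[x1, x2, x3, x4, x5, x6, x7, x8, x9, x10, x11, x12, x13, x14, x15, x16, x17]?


Koszul resolution: beta_i(k)=C(n,i), n=17
C(17,1)=17, C(17,2)=136, C(17,3)=680, C(17,4)=2380, C(17,5)=6188, C(17,6)=12376, C(17,7)=19448, C(17,8)=24310, C(17,9)=24310, C(17,10)=19448, C(17,11)=12376
Sum=121669


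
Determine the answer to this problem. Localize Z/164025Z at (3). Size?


3-primary part: 164025=3^8*25
Size=3^8=6561


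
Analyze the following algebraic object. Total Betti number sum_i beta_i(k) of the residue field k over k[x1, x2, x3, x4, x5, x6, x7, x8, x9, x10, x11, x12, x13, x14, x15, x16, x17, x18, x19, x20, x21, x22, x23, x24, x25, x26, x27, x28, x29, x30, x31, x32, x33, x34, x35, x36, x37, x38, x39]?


Koszul resolution: beta_i(k)=C(n,i), n=39
sum_i C(39,i) = 2^39 = 549755813888


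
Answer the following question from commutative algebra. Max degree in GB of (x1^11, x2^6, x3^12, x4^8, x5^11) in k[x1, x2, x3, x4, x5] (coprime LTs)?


Pure powers, coprime LTs => already GB.
Degrees: 11, 6, 12, 8, 11
Max=12


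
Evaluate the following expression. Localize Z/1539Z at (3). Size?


3-primary part: 1539=3^4*19
Size=3^4=81


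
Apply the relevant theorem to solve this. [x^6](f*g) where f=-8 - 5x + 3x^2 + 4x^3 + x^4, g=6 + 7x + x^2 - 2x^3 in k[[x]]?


[x^6] = sum a_i*b_j, i+j=6
  4*-2=-8
  1*1=1
Sum=-7


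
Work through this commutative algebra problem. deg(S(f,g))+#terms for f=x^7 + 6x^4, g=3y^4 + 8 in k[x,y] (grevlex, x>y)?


LT(f)=x^7, LT(g)=3y^4
lcm(LM)=x^7y^4
S(f,g) (scaled by 3 to clear denominators) = 3y^4*f - x^7*g = 18x^4y^4 - 8x^7
2 terms, deg 8.
8+2=10


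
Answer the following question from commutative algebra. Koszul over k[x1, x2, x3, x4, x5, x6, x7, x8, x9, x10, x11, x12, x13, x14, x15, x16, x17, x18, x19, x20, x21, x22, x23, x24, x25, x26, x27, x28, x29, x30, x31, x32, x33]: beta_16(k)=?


C(n,i)=C(33,16)=1166803110


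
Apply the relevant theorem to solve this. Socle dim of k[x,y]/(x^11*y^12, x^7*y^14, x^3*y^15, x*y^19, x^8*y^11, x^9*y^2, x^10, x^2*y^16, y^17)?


Socle = ann(m) = span of standard monomials u with x*u, y*u in I (staircase corners).
Redundant generators: x^11*y^12, x*y^19
Minimal generators: x^10, x^9*y^2, x^8*y^11, x^7*y^14, x^3*y^15, x^2*y^16, y^17
Corners: xy^16, x^2y^15, x^6y^14, x^7y^13, x^8y^10, x^9y
Socle dim=6


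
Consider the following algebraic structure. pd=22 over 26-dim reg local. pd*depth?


pd+depth=26
depth=26-22=4
pd*depth=22*4=88


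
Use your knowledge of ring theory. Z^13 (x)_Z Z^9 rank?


rank(M(x)N) = rank(M)*rank(N)
13*9 = 117


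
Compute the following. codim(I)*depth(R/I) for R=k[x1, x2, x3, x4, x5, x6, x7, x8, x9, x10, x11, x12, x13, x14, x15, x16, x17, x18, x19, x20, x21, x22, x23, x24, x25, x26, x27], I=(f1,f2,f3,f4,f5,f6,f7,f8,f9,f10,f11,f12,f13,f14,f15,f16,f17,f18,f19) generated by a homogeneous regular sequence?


codim=19, depth=dim(R/I)=27-19=8
Product=19*8=152


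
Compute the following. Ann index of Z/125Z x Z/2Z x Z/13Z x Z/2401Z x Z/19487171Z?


Exponent = lcm of the cyclic orders; pairwise coprime => product.
5^3*2^1*13^1*7^4*11^7=125*2*13*2401*19487171=152063267105750


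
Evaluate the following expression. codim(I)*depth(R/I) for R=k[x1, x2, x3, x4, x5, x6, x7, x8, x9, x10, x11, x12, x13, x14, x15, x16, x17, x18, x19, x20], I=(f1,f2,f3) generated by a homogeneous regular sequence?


codim=3, depth=dim(R/I)=20-3=17
Product=3*17=51


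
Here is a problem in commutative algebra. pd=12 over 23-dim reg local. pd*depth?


pd+depth=23
depth=23-12=11
pd*depth=12*11=132


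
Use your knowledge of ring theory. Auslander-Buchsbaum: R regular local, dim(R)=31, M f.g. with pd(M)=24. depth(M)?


pd+depth=depth(R)=31
depth=31-24=7


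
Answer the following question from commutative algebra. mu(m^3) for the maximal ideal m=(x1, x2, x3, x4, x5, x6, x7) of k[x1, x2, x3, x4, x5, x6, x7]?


Graded Nakayama: mu(m^d) = dim_k (m^d/m^(d+1)) = #degree-3 monomials in 7 vars
C(n+d-1,d)=C(9,3)=84


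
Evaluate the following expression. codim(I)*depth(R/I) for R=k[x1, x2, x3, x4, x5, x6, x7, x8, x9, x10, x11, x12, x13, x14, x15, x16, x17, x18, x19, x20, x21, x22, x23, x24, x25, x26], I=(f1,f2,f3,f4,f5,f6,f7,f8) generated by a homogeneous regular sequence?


codim=8, depth=dim(R/I)=26-8=18
Product=8*18=144


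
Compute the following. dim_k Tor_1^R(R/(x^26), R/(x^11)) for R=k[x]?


Tor_1(R/I,R/J)=(I cap J)/IJ=(x^26)/(x^37)
dim=37-26=min(26,11)=11


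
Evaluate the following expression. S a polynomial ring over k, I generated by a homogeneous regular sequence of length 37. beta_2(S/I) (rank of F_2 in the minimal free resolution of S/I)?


Regular sequence => Koszul complex is the minimal free resolution.
Syz_1 minimally generated by Koszul relations f_i*e_j - f_j*e_i (i<j): mu(Syz_1) = beta_2 = C(m,2) = m(m-1)/2
m=37
37*36/2 = 666


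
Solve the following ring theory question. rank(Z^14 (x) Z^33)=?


rank(M(x)N) = rank(M)*rank(N)
14*33 = 462


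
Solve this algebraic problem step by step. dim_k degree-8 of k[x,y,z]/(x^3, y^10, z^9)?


Need i<3, j<10, k<9 with i+j+k=8.
For each i, j ranges over max(0,8-i-8)..min(9,8-i):
  i=0: j in [0,8] -> 9
  i=1: j in [0,7] -> 8
  i=2: j in [0,6] -> 7
H(8) = 9+8+7 = 24


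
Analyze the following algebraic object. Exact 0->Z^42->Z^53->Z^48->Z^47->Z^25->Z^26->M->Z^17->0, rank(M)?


Alt sum=0:
(-1)^0*42 + (-1)^1*53 + (-1)^2*48 + (-1)^3*47 + (-1)^4*25 + (-1)^5*26 + (-1)^6*? + (-1)^7*17=0
rank(M)=28


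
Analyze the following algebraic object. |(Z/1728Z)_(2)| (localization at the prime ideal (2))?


2-primary part: 1728=2^6*27
Size=2^6=64


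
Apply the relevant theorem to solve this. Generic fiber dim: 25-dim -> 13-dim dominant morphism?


dim(fiber)=dim(X)-dim(Y)=25-13=12


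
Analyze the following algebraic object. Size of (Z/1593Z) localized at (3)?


3-primary part: 1593=3^3*59
Size=3^3=27


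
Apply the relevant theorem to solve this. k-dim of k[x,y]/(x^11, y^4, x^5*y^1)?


k[x,y]/I, I = (x^11, y^4, x^5*y^1)
Rect: 11x4=44. Corner: (11-5)x(4-1)=18.
dim = 44-18 = 26


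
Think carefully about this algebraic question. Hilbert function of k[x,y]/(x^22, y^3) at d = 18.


k[x,y], I = (x^22, y^3), d = 18
Need i < 22 and d-i < 3.
Range: 16 <= i <= 18.
H(18) = 3


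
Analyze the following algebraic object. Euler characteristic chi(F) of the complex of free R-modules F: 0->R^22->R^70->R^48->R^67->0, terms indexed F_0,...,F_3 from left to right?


chi = sum (-1)^i * rank:
(-1)^0*22=22
(-1)^1*70=-70
(-1)^2*48=48
(-1)^3*67=-67
chi=-67


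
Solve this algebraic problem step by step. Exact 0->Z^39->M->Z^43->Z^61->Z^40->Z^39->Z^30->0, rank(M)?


Alt sum=0:
(-1)^0*39 + (-1)^1*? + (-1)^2*43 + (-1)^3*61 + (-1)^4*40 + (-1)^5*39 + (-1)^6*30=0
rank(M)=52


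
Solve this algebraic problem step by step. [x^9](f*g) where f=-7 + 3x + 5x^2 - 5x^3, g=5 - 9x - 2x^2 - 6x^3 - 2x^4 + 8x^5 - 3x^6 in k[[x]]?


[x^9] = sum a_i*b_j, i+j=9
  -5*-3=15
Sum=15


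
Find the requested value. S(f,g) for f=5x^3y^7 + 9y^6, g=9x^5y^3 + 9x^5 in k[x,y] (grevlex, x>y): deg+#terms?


LT(f)=5x^3y^7, LT(g)=9x^5y^3
lcm(LM)=x^5y^7
S(f,g) (scaled by 45 to clear denominators) = 9x^2*f - 5y^4*g = -45x^5y^4 + 81x^2y^6
2 terms, deg 9.
9+2=11


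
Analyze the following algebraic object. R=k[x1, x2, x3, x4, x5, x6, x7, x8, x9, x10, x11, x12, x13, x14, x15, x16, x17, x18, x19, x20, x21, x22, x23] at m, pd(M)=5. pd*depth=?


pd+depth=23
depth=23-5=18
pd*depth=5*18=90


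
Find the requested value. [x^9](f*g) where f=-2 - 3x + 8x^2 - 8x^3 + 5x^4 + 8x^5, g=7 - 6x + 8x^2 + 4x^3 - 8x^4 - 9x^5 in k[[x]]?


[x^9] = sum a_i*b_j, i+j=9
  5*-9=-45
  8*-8=-64
Sum=-109


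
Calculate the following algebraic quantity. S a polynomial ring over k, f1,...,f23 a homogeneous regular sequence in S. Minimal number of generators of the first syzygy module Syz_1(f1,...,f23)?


Regular sequence => Koszul complex is the minimal free resolution.
Syz_1 minimally generated by Koszul relations f_i*e_j - f_j*e_i (i<j): mu(Syz_1) = beta_2 = C(m,2) = m(m-1)/2
m=23
23*22/2 = 253


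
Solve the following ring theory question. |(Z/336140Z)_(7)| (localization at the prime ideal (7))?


7-primary part: 336140=7^5*20
Size=7^5=16807


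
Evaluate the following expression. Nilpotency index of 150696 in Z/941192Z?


150696^k mod 941192:
k=1: 150696
k=2: 203840
k=3: 189336
k=4: 883568
k=5: 672280
k=6: 0
First zero at k = 6


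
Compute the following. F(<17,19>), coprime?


gcd(17,19)=1 => F=ab-a-b=17*19-17-19=323-36=287


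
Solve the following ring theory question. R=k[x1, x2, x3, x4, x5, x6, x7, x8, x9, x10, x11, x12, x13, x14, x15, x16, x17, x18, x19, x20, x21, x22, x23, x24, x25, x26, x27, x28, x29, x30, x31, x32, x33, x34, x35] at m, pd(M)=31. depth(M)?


pd+depth=depth(R)=35
depth=35-31=4


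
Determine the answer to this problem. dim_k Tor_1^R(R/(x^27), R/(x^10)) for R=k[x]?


Tor_1(R/I,R/J)=(I cap J)/IJ=(x^27)/(x^37)
dim=37-27=min(27,10)=10


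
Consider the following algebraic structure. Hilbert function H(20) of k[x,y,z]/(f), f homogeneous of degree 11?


C(22,2)-C(11,2)=231-55=176


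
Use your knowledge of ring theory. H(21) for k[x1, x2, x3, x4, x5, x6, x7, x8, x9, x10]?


C(d+n-1,n-1)=C(30,9)=14307150


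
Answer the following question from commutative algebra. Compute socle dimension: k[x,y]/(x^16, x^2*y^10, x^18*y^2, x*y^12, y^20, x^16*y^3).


Socle = ann(m) = span of standard monomials u with x*u, y*u in I (staircase corners).
Redundant generators: x^16*y^3, x^18*y^2
Minimal generators: x^16, x^2*y^10, x*y^12, y^20
Corners: y^19, xy^11, x^15y^9
Socle dim=3


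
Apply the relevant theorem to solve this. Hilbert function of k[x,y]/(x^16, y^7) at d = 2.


k[x,y], I = (x^16, y^7), d = 2
Need i < 16 and d-i < 7.
Range: 0 <= i <= 2.
H(2) = 3


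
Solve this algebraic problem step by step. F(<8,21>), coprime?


gcd(8,21)=1 => F=ab-a-b=8*21-8-21=168-29=139


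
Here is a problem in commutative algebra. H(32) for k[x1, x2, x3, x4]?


C(d+n-1,n-1)=C(35,3)=6545


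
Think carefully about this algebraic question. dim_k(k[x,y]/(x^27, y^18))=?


Basis: x^i*y^j, i<27, j<18
27*18=486


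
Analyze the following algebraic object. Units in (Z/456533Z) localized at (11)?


Local ring = Z/1331Z.
phi(1331) = 11^2*(11-1) = 1210


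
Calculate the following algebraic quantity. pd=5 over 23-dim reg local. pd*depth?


pd+depth=23
depth=23-5=18
pd*depth=5*18=90


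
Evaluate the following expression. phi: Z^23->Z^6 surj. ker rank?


rank(ker) = 23-6 = 17


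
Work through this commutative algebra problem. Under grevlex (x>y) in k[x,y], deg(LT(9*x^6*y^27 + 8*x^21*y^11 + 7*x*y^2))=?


LT: 9*x^6*y^27
deg_x=6, deg_y=27
Total=6+27=33


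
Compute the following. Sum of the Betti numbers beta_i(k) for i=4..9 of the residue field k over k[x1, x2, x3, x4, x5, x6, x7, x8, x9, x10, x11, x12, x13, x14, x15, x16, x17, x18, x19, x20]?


Koszul resolution: beta_i(k)=C(n,i), n=20
C(20,4)=4845, C(20,5)=15504, C(20,6)=38760, C(20,7)=77520, C(20,8)=125970, C(20,9)=167960
Sum=430559


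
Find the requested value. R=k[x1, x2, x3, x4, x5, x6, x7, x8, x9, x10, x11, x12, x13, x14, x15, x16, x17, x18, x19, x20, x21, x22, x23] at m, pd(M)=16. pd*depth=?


pd+depth=23
depth=23-16=7
pd*depth=16*7=112


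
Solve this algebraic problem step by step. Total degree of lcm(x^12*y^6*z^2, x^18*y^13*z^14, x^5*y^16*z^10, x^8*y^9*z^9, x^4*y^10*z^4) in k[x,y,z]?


lcm = componentwise max:
x: max(12,18,5,8,4)=18
y: max(6,13,16,9,10)=16
z: max(2,14,10,9,4)=14
Total=18+16+14=48


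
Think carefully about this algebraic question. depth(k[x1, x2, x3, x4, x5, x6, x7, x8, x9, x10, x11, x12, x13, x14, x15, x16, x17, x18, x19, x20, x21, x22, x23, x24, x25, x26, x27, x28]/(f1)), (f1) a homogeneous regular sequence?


depth(R)=28
depth(R/I)=28-1=27


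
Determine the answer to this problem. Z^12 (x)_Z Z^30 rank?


rank(M(x)N) = rank(M)*rank(N)
12*30 = 360


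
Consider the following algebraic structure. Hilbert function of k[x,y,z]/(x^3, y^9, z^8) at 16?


Need i<3, j<9, k<8 with i+j+k=16.
For each i, j ranges over max(0,16-i-7)..min(8,16-i):
  i=0: j in [9,8] -> 0
  i=1: j in [8,8] -> 1
  i=2: j in [7,8] -> 2
H(16) = 0+1+2 = 3


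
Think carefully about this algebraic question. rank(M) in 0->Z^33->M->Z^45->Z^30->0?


Alt sum=0:
(-1)^0*33 + (-1)^1*? + (-1)^2*45 + (-1)^3*30=0
rank(M)=48


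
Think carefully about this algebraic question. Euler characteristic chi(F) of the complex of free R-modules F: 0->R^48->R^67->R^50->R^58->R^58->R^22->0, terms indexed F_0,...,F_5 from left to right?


chi = sum (-1)^i * rank:
(-1)^0*48=48
(-1)^1*67=-67
(-1)^2*50=50
(-1)^3*58=-58
(-1)^4*58=58
(-1)^5*22=-22
chi=9


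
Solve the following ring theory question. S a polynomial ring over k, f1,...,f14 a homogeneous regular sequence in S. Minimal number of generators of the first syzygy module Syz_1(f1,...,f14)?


Regular sequence => Koszul complex is the minimal free resolution.
Syz_1 minimally generated by Koszul relations f_i*e_j - f_j*e_i (i<j): mu(Syz_1) = beta_2 = C(m,2) = m(m-1)/2
m=14
14*13/2 = 91


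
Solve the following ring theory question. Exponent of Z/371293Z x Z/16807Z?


Exponent = lcm of the cyclic orders; pairwise coprime => product.
13^5*7^5=371293*16807=6240321451


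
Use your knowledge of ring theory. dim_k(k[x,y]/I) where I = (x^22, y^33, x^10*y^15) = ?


k[x,y]/I, I = (x^22, y^33, x^10*y^15)
Rect: 22x33=726. Corner: (22-10)x(33-15)=216.
dim = 726-216 = 510


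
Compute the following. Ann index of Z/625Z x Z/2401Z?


Exponent = lcm of the cyclic orders; pairwise coprime => product.
5^4*7^4=625*2401=1500625


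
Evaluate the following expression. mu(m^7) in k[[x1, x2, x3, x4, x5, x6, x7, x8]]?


C(n+d-1,d)=C(14,7)=3432


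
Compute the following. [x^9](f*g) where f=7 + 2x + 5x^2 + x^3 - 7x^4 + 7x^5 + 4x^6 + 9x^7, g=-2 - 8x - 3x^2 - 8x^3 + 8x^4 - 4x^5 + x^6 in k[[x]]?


[x^9] = sum a_i*b_j, i+j=9
  1*1=1
  -7*-4=28
  7*8=56
  4*-8=-32
  9*-3=-27
Sum=26


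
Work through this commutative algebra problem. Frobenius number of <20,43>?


gcd(20,43)=1 => F=ab-a-b=20*43-20-43=860-63=797


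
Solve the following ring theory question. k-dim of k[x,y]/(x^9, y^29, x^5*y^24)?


k[x,y]/I, I = (x^9, y^29, x^5*y^24)
Rect: 9x29=261. Corner: (9-5)x(29-24)=20.
dim = 261-20 = 241


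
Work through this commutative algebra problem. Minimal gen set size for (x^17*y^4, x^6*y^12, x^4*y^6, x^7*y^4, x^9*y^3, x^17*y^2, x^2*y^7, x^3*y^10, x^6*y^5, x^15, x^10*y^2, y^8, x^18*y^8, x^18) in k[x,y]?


Remove redundant (divisible by others).
x^18*y^8 redundant.
x^18 redundant.
x^3*y^10 redundant.
x^17*y^4 redundant.
x^17*y^2 redundant.
x^6*y^12 redundant.
Min: x^15, x^10*y^2, x^9*y^3, x^7*y^4, x^6*y^5, x^4*y^6, x^2*y^7, y^8
Count=8


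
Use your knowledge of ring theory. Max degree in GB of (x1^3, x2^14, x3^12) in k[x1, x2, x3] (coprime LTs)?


Pure powers, coprime LTs => already GB.
Degrees: 3, 14, 12
Max=14


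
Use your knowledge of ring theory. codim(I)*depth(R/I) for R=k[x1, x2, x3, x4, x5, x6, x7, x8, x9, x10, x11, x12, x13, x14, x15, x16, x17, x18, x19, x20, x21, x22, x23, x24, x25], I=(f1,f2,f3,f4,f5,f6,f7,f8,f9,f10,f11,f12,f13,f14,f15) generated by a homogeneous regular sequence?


codim=15, depth=dim(R/I)=25-15=10
Product=15*10=150


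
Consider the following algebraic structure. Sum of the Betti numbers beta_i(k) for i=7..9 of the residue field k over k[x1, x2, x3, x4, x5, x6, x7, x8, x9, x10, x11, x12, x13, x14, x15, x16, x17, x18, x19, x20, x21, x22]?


Koszul resolution: beta_i(k)=C(n,i), n=22
C(22,7)=170544, C(22,8)=319770, C(22,9)=497420
Sum=987734


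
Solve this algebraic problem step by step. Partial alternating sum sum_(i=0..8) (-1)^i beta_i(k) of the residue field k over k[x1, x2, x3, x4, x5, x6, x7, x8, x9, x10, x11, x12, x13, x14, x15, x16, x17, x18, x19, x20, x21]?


Koszul resolution: beta_i(k)=C(n,i), n=21
sum_(i=0..p) (-1)^i C(n,i) = (-1)^p C(n-1,p)
(-1)^8*C(20,8) = (-1)^8*125970 = 125970


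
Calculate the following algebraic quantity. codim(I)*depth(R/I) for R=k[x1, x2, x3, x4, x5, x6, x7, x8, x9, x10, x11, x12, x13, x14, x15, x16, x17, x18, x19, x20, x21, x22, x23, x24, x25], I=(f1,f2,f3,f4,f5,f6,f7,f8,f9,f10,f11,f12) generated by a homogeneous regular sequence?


codim=12, depth=dim(R/I)=25-12=13
Product=12*13=156


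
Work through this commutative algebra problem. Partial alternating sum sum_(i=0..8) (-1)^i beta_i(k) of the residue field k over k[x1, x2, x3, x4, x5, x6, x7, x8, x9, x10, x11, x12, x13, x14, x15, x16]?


Koszul resolution: beta_i(k)=C(n,i), n=16
sum_(i=0..p) (-1)^i C(n,i) = (-1)^p C(n-1,p)
(-1)^8*C(15,8) = (-1)^8*6435 = 6435


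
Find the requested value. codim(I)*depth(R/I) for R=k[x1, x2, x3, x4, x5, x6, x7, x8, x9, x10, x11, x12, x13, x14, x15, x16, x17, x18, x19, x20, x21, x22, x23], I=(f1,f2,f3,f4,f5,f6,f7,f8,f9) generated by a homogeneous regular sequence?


codim=9, depth=dim(R/I)=23-9=14
Product=9*14=126


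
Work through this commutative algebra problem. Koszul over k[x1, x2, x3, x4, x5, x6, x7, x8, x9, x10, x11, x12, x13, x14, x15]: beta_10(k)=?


C(n,i)=C(15,10)=3003


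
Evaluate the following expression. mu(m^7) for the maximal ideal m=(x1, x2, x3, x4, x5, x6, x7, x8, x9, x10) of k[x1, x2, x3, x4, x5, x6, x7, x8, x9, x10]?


Graded Nakayama: mu(m^d) = dim_k (m^d/m^(d+1)) = #degree-7 monomials in 10 vars
C(n+d-1,d)=C(16,7)=11440


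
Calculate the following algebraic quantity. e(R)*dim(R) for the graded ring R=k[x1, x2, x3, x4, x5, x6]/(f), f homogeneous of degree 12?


e(R)=deg(f)=12, dim(R)=6-1=5
e*dim=12*5=60


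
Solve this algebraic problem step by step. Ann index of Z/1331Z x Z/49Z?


Exponent = lcm of the cyclic orders; pairwise coprime => product.
11^3*7^2=1331*49=65219


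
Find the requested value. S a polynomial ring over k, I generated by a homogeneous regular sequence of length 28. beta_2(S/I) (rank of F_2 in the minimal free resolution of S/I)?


Regular sequence => Koszul complex is the minimal free resolution.
Syz_1 minimally generated by Koszul relations f_i*e_j - f_j*e_i (i<j): mu(Syz_1) = beta_2 = C(m,2) = m(m-1)/2
m=28
28*27/2 = 378


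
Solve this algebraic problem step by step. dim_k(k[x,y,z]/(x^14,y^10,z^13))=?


Basis: x^iy^jz^k, i<14,j<10,k<13
14*10*13=1820


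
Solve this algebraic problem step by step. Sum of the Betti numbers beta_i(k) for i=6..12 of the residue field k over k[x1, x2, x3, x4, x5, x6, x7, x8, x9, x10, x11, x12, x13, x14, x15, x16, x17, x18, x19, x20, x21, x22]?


Koszul resolution: beta_i(k)=C(n,i), n=22
C(22,6)=74613, C(22,7)=170544, C(22,8)=319770, C(22,9)=497420, C(22,10)=646646, C(22,11)=705432, C(22,12)=646646
Sum=3061071


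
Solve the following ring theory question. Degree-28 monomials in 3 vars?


C(d+n-1,n-1)=C(30,2)=435


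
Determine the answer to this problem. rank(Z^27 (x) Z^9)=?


rank(M(x)N) = rank(M)*rank(N)
27*9 = 243


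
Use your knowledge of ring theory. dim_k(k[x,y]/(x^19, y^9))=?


Basis: x^i*y^j, i<19, j<9
19*9=171


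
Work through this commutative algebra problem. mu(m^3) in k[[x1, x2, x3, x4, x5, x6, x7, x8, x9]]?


C(n+d-1,d)=C(11,3)=165


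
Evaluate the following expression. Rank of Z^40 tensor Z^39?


rank(M(x)N) = rank(M)*rank(N)
40*39 = 1560


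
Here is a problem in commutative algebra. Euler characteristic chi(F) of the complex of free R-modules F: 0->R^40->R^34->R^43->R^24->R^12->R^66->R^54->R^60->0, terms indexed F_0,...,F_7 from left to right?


chi = sum (-1)^i * rank:
(-1)^0*40=40
(-1)^1*34=-34
(-1)^2*43=43
(-1)^3*24=-24
(-1)^4*12=12
(-1)^5*66=-66
(-1)^6*54=54
(-1)^7*60=-60
chi=-35


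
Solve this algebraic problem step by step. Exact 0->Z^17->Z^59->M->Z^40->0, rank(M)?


Alt sum=0:
(-1)^0*17 + (-1)^1*59 + (-1)^2*? + (-1)^3*40=0
rank(M)=82


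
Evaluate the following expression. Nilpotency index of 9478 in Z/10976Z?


9478^k mod 10976:
k=1: 9478
k=2: 4900
k=3: 2744
k=4: 5488
k=5: 0
First zero at k = 5


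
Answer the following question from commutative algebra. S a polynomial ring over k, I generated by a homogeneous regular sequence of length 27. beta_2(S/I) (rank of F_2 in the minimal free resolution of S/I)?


Regular sequence => Koszul complex is the minimal free resolution.
Syz_1 minimally generated by Koszul relations f_i*e_j - f_j*e_i (i<j): mu(Syz_1) = beta_2 = C(m,2) = m(m-1)/2
m=27
27*26/2 = 351


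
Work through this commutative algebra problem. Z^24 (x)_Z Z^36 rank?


rank(M(x)N) = rank(M)*rank(N)
24*36 = 864


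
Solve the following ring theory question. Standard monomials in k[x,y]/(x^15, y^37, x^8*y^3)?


k[x,y]/I, I = (x^15, y^37, x^8*y^3)
Rect: 15x37=555. Corner: (15-8)x(37-3)=238.
dim = 555-238 = 317


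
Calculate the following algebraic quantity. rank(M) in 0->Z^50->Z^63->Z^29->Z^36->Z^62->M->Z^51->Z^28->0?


Alt sum=0:
(-1)^0*50 + (-1)^1*63 + (-1)^2*29 + (-1)^3*36 + (-1)^4*62 + (-1)^5*? + (-1)^6*51 + (-1)^7*28=0
rank(M)=65


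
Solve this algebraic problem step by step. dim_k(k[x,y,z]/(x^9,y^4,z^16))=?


Basis: x^iy^jz^k, i<9,j<4,k<16
9*4*16=576


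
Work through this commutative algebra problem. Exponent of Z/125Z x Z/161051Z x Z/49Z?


Exponent = lcm of the cyclic orders; pairwise coprime => product.
5^3*11^5*7^2=125*161051*49=986437375


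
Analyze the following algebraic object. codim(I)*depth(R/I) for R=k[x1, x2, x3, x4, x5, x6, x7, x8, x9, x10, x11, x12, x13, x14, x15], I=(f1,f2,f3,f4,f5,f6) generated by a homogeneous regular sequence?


codim=6, depth=dim(R/I)=15-6=9
Product=6*9=54


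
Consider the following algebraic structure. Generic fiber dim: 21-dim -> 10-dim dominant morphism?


dim(fiber)=dim(X)-dim(Y)=21-10=11


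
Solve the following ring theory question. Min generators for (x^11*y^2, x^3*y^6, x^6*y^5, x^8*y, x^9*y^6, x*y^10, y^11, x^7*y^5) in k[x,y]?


Remove redundant (divisible by others).
x^9*y^6 redundant.
x^7*y^5 redundant.
x^11*y^2 redundant.
Min: x^8*y, x^6*y^5, x^3*y^6, x*y^10, y^11
Count=5


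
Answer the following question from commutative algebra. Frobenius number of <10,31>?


gcd(10,31)=1 => F=ab-a-b=10*31-10-31=310-41=269


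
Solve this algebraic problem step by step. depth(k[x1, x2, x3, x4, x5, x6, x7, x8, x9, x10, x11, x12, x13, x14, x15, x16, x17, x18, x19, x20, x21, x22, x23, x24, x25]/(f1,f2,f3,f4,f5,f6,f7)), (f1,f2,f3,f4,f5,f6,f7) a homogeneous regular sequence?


depth(R)=25
depth(R/I)=25-7=18


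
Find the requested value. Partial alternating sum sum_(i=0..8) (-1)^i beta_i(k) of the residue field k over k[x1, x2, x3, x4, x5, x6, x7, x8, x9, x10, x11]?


Koszul resolution: beta_i(k)=C(n,i), n=11
sum_(i=0..p) (-1)^i C(n,i) = (-1)^p C(n-1,p)
(-1)^8*C(10,8) = (-1)^8*45 = 45


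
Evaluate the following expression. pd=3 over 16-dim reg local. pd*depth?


pd+depth=16
depth=16-3=13
pd*depth=3*13=39


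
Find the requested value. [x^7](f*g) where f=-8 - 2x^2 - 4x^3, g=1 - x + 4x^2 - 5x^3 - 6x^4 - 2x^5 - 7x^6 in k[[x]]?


[x^7] = sum a_i*b_j, i+j=7
  -2*-2=4
  -4*-6=24
Sum=28


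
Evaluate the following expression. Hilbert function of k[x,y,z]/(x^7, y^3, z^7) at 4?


Need i<7, j<3, k<7 with i+j+k=4.
For each i, j ranges over max(0,4-i-6)..min(2,4-i):
  i=0: j in [0,2] -> 3
  i=1: j in [0,2] -> 3
  i=2: j in [0,2] -> 3
  i=3: j in [0,1] -> 2
  i=4: j in [0,0] -> 1
H(4) = 3+3+3+2+1 = 12
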